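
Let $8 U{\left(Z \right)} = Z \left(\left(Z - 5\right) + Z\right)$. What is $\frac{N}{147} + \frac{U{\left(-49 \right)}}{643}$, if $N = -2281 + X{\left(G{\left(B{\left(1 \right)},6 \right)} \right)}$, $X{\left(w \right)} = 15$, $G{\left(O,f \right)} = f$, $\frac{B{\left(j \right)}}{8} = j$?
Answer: $- \frac{10914395}{756168} \approx -14.434$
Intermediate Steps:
$B{\left(j \right)} = 8 j$
$U{\left(Z \right)} = \frac{Z \left(-5 + 2 Z\right)}{8}$ ($U{\left(Z \right)} = \frac{Z \left(\left(Z - 5\right) + Z\right)}{8} = \frac{Z \left(\left(-5 + Z\right) + Z\right)}{8} = \frac{Z \left(-5 + 2 Z\right)}{8}$)
$N = -2266$ ($N = -2281 + 15 = -2266$)
$\frac{N}{147} + \frac{U{\left(-49 \right)}}{643} = - \frac{2266}{147} + \frac{\frac{1}{8} \left(-49\right) \left(-5 + 2 \left(-49\right)\right)}{643} = \left(-2266\right) \frac{1}{147} + \frac{1}{8} \left(-49\right) \left(-5 - 98\right) \frac{1}{643} = - \frac{2266}{147} + \frac{1}{8} \left(-49\right) \left(-103\right) \frac{1}{643} = - \frac{2266}{147} + \frac{5047}{8} \cdot \frac{1}{643} = - \frac{2266}{147} + \frac{5047}{5144} = - \frac{10914395}{756168}$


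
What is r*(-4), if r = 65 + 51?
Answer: -464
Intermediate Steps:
r = 116
r*(-4) = 116*(-4) = -464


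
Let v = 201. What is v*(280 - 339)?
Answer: -11859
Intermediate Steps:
v*(280 - 339) = 201*(280 - 339) = 201*(-59) = -11859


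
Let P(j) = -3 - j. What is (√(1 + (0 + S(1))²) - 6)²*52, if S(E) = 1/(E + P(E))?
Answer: 17368/9 - 208*√10 ≈ 1272.0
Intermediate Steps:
S(E) = -⅓ (S(E) = 1/(E + (-3 - E)) = 1/(-3) = -⅓)
(√(1 + (0 + S(1))²) - 6)²*52 = (√(1 + (0 - ⅓)²) - 6)²*52 = (√(1 + (-⅓)²) - 6)²*52 = (√(1 + ⅑) - 6)²*52 = (√(10/9) - 6)²*52 = (√10/3 - 6)²*52 = (-6 + √10/3)²*52 = 52*(-6 + √10/3)²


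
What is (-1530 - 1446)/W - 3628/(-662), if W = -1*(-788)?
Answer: 111094/65207 ≈ 1.7037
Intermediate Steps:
W = 788
(-1530 - 1446)/W - 3628/(-662) = (-1530 - 1446)/788 - 3628/(-662) = -2976*1/788 - 3628*(-1/662) = -744/197 + 1814/331 = 111094/65207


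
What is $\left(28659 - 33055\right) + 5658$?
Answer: $1262$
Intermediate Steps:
$\left(28659 - 33055\right) + 5658 = -4396 + 5658 = 1262$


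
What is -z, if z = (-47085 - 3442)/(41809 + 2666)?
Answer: 50527/44475 ≈ 1.1361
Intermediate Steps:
z = -50527/44475 ≈ -1.1361
-z = -1*(-50527/44475) = 50527/44475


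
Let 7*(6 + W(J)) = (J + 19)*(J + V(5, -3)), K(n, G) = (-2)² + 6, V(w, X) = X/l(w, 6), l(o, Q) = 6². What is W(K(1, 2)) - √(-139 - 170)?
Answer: 421/12 - I*√309 ≈ 35.083 - 17.578*I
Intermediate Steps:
l(o, Q) = 36
V(w, X) = X/36
K(n, G) = 10 (K(n, G) = 4 + 6 = 10)
W(J) = -6 + (19 + J)*(-1/12 + J)/7 (W(J) = -6 + ((J + 19)*(J + (1/36)*(-3)))/7 = -6 + ((19 + J)*(J - 1/12))/7 = -6 + ((19 + J)*(-1/12 + J))/7 = -6 + (19 + J)*(-1/12 + J)/7)
W(K(1, 2)) - √(-139 - 170) = (-523/84 + (⅐)*10² + (227/84)*10) - √(-139 - 170) = (-523/84 + (⅐)*100 + 1135/42) - √(-309) = (-523/84 + 100/7 + 1135/42) - I*√309 = 421/12 - I*√309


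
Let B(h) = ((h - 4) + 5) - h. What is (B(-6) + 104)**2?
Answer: 11025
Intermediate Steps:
B(h) = 1 (B(h) = ((-4 + h) + 5) - h = (1 + h) - h = 1)
(B(-6) + 104)**2 = (1 + 104)**2 = 105**2 = 11025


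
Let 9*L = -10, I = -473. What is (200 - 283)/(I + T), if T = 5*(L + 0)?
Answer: 747/4307 ≈ 0.17344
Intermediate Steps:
L = -10/9 (L = (1/9)*(-10) = -10/9 ≈ -1.1111)
T = -50/9 (T = 5*(-10/9 + 0) = 5*(-10/9) = -50/9 ≈ -5.5556)
(200 - 283)/(I + T) = (200 - 283)/(-473 - 50/9) = -83/(-4307/9) = -83*(-9/4307) = 747/4307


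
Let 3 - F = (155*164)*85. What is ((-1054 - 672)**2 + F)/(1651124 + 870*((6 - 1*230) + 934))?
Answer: 818379/2268824 ≈ 0.36071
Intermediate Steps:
F = -2160697 (F = 3 - 155*164*85 = 3 - 25420*85 = 3 - 1*2160700 = 3 - 2160700 = -2160697)
((-1054 - 672)**2 + F)/(1651124 + 870*((6 - 1*230) + 934)) = ((-1054 - 672)**2 - 2160697)/(1651124 + 870*((6 - 1*230) + 934)) = ((-1726)**2 - 2160697)/(1651124 + 870*((6 - 230) + 934)) = (2979076 - 2160697)/(1651124 + 870*(-224 + 934)) = 818379/(1651124 + 870*710) = 818379/(1651124 + 617700) = 818379/2268824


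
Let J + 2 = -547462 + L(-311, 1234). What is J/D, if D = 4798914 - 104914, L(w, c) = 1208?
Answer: -34141/293375 ≈ -0.11637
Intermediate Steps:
J = -546256 (J = -2 + (-547462 + 1208) = -2 - 546254 = -546256)
D = 4694000
J/D = -546256/4694000 = -546256*1/4694000 = -34141/293375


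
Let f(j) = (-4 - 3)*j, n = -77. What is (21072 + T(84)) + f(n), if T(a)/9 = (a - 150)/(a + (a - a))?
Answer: 302455/14 ≈ 21604.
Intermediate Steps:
f(j) = -7*j
T(a) = 9*(-150 + a)/a (T(a) = 9*((a - 150)/(a + (a - a))) = 9*((-150 + a)/(a + 0)) = 9*((-150 + a)/a) = 9*(-150 + a)/a)
(21072 + T(84)) + f(n) = (21072 + (9 - 1350/84)) - 7*(-77) = (21072 + (9 - 1350*1/84)) + 539 = (21072 + (9 - 225/14)) + 539 = (21072 - 99/14) + 539 = 294909/14 + 539 = 302455/14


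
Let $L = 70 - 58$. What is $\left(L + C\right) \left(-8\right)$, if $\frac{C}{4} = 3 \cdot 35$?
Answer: $-3456$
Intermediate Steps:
$L = 12$ ($L = 70 - 58 = 12$)
$C = 420$ ($C = 4 \cdot 3 \cdot 35 = 4 \cdot 105 = 420$)
$\left(L + C\right) \left(-8\right) = \left(12 + 420\right) \left(-8\right) = 432 \left(-8\right) = -3456$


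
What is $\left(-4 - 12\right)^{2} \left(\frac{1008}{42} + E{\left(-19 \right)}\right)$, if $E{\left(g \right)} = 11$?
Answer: $8960$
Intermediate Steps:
$\left(-4 - 12\right)^{2} \left(\frac{1008}{42} + E{\left(-19 \right)}\right) = \left(-4 - 12\right)^{2} \left(\frac{1008}{42} + 11\right) = \left(-16\right)^{2} \left(1008 \cdot \frac{1}{42} + 11\right) = 256 \left(24 + 11\right) = 256 \cdot 35 = 8960$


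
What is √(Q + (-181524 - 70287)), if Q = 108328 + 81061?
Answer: 23*I*√118 ≈ 249.84*I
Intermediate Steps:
Q = 189389
√(Q + (-181524 - 70287)) = √(189389 + (-181524 - 70287)) = √(189389 - 251811) = √(-62422) = 23*I*√118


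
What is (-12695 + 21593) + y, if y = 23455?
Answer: 32353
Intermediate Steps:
(-12695 + 21593) + y = (-12695 + 21593) + 23455 = 8898 + 23455 = 32353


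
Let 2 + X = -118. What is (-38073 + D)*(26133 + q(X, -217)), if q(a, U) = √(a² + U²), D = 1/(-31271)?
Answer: -31113447628272/31271 - 1190580784*√61489/31271 ≈ -1.0044e+9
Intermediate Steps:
X = -120 (X = -2 - 118 = -120)
D = -1/31271 ≈ -3.1979e-5
q(a, U) = √(U² + a²)
(-38073 + D)*(26133 + q(X, -217)) = (-38073 - 1/31271)*(26133 + √((-217)² + (-120)²)) = -1190580784*(26133 + √(47089 + 14400))/31271 = -1190580784*(26133 + √61489)/31271 = -31113447628272/31271 - 1190580784*√61489/31271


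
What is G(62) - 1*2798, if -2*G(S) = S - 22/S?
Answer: -175387/62 ≈ -2828.8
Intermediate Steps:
G(S) = 11/S - S/2 (G(S) = -(S - 22/S)/2 = 11/S - S/2)
G(62) - 1*2798 = (11/62 - 1/2*62) - 1*2798 = (11*(1/62) - 31) - 2798 = (11/62 - 31) - 2798 = -1911/62 - 2798 = -175387/62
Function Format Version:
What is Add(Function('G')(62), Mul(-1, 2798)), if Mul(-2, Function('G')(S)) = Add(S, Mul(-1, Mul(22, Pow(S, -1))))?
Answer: Rational(-175387, 62) ≈ -2828.8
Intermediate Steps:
Function('G')(S) = Add(Mul(11, Pow(S, -1)), Mul(Rational(-1, 2), S)) (Function('G')(S) = Mul(Rational(-1, 2), Add(S, Mul(-1, Mul(22, Pow(S, -1))))) = Mul(Rational(-1, 2), Add(S, Mul(-22, Pow(S, -1)))) = Add(Mul(11, Pow(S, -1)), Mul(Rational(-1, 2), S)))
Add(Function('G')(62), Mul(-1, 2798)) = Add(Add(Mul(11, Pow(62, -1)), Mul(Rational(-1, 2), 62)), Mul(-1, 2798)) = Add(Add(Mul(11, Rational(1, 62)), -31), -2798) = Add(Add(Rational(11, 62), -31), -2798) = Add(Rational(-1911, 62), -2798) = Rational(-175387, 62)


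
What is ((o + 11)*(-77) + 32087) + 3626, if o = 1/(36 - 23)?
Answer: 453181/13 ≈ 34860.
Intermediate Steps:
o = 1/13 ≈ 0.076923
((o + 11)*(-77) + 32087) + 3626 = ((1/13 + 11)*(-77) + 32087) + 3626 = ((144/13)*(-77) + 32087) + 3626 = (-11088/13 + 32087) + 3626 = 406043/13 + 3626 = 453181/13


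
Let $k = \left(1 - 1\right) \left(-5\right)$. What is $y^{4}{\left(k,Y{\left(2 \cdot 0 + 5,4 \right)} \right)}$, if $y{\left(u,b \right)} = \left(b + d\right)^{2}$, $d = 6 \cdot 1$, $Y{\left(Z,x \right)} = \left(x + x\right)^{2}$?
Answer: $576480100000000$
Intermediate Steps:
$Y{\left(Z,x \right)} = 4 x^{2}$ ($Y{\left(Z,x \right)} = \left(2 x\right)^{2} = 4 x^{2}$)
$k = 0$ ($k = 0 \left(-5\right) = 0$)
$d = 6$
$y{\left(u,b \right)} = \left(6 + b\right)^{2}$ ($y{\left(u,b \right)} = \left(b + 6\right)^{2} = \left(6 + b\right)^{2}$)
$y^{4}{\left(k,Y{\left(2 \cdot 0 + 5,4 \right)} \right)} = \left(\left(6 + 4 \cdot 4^{2}\right)^{2}\right)^{4} = \left(\left(6 + 4 \cdot 16\right)^{2}\right)^{4} = \left(\left(6 + 64\right)^{2}\right)^{4} = \left(70^{2}\right)^{4} = 4900^{4} = 576480100000000$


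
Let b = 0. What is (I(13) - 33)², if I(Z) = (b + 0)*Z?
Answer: 1089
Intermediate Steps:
I(Z) = 0 (I(Z) = (0 + 0)*Z = 0*Z = 0)
(I(13) - 33)² = (0 - 33)² = (-33)² = 1089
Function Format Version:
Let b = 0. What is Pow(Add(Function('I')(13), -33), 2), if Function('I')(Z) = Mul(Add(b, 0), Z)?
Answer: 1089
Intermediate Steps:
Function('I')(Z) = 0 (Function('I')(Z) = Mul(Add(0, 0), Z) = Mul(0, Z) = 0)
Pow(Add(Function('I')(13), -33), 2) = Pow(Add(0, -33), 2) = Pow(-33, 2) = 1089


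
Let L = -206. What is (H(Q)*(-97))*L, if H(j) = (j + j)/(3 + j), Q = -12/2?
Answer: 79928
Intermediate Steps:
Q = -6 (Q = -12*½ = -6)
H(j) = 2*j/(3 + j) (H(j) = (2*j)/(3 + j) = 2*j/(3 + j))
(H(Q)*(-97))*L = ((2*(-6)/(3 - 6))*(-97))*(-206) = ((2*(-6)/(-3))*(-97))*(-206) = ((2*(-6)*(-⅓))*(-97))*(-206) = (4*(-97))*(-206) = -388*(-206) = 79928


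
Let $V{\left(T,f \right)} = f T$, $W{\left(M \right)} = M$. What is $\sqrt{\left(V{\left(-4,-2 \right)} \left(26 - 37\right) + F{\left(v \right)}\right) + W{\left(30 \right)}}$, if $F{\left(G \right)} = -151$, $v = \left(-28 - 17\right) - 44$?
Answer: $i \sqrt{209} \approx 14.457 i$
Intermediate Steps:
$v = -89$ ($v = -45 - 44 = -89$)
$V{\left(T,f \right)} = T f$
$\sqrt{\left(V{\left(-4,-2 \right)} \left(26 - 37\right) + F{\left(v \right)}\right) + W{\left(30 \right)}} = \sqrt{\left(\left(-4\right) \left(-2\right) \left(26 - 37\right) - 151\right) + 30} = \sqrt{\left(8 \left(-11\right) - 151\right) + 30} = \sqrt{\left(-88 - 151\right) + 30} = \sqrt{-239 + 30} = \sqrt{-209} = i \sqrt{209}$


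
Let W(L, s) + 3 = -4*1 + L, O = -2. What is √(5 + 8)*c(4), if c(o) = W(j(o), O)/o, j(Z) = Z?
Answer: -3*√13/4 ≈ -2.7042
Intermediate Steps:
W(L, s) = -7 + L (W(L, s) = -3 + (-4*1 + L) = -3 + (-4 + L) = -7 + L)
c(o) = (-7 + o)/o
√(5 + 8)*c(4) = √(5 + 8)*((-7 + 4)/4) = √13*((¼)*(-3)) = √13*(-¾) = -3*√13/4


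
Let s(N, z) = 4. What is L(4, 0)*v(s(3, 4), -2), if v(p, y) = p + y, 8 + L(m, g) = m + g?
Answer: -8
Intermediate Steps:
L(m, g) = -8 + g + m (L(m, g) = -8 + (m + g) = -8 + (g + m) = -8 + g + m)
L(4, 0)*v(s(3, 4), -2) = (-8 + 0 + 4)*(4 - 2) = -4*2 = -8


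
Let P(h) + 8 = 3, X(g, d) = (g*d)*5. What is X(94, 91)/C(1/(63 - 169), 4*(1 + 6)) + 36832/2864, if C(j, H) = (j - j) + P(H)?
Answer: -1528864/179 ≈ -8541.1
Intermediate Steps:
X(g, d) = 5*d*g (X(g, d) = (d*g)*5 = 5*d*g)
P(h) = -5 (P(h) = -8 + 3 = -5)
C(j, H) = -5 (C(j, H) = (j - j) - 5 = 0 - 5 = -5)
X(94, 91)/C(1/(63 - 169), 4*(1 + 6)) + 36832/2864 = (5*91*94)/(-5) + 36832/2864 = 42770*(-1/5) + 36832*(1/2864) = -8554 + 2302/179 = -1528864/179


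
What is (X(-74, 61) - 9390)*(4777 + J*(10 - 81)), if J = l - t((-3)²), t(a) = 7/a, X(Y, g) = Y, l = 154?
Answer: 519725024/9 ≈ 5.7747e+7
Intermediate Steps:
J = 1379/9 (J = 154 - 7/((-3)²) = 154 - 7/9 = 1379/9 ≈ 153.22)
(X(-74, 61) - 9390)*(4777 + J*(10 - 81)) = (-74 - 9390)*(4777 + 1379*(10 - 81)/9) = -9464*(4777 + (1379/9)*(-71)) = -9464*(4777 - 97909/9) = -9464*(-54916/9) = 519725024/9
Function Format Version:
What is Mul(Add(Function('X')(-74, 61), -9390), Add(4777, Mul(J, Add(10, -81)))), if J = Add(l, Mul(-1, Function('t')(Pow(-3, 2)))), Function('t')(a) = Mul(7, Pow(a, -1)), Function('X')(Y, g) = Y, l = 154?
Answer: Rational(519725024, 9) ≈ 5.7747e+7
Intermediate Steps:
J = Rational(1379, 9) (J = Add(154, Mul(-1, Mul(7, Pow(Pow(-3, 2), -1)))) = Add(154, Mul(-1, Mul(7, Pow(9, -1)))) = Add(154, Mul(-1, Mul(7, Rational(1, 9)))) = Add(154, Mul(-1, Rational(7, 9))) = Add(154, Rational(-7, 9)) = Rational(1379, 9) ≈ 153.22)
Mul(Add(Function('X')(-74, 61), -9390), Add(4777, Mul(J, Add(10, -81)))) = Mul(Add(-74, -9390), Add(4777, Mul(Rational(1379, 9), Add(10, -81)))) = Mul(-9464, Add(4777, Mul(Rational(1379, 9), -71))) = Mul(-9464, Add(4777, Rational(-97909, 9))) = Mul(-9464, Rational(-54916, 9)) = Rational(519725024, 9)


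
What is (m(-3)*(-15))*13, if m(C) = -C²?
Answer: 1755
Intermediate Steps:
(m(-3)*(-15))*13 = (-1*(-3)²*(-15))*13 = (-1*9*(-15))*13 = -9*(-15)*13 = 135*13 = 1755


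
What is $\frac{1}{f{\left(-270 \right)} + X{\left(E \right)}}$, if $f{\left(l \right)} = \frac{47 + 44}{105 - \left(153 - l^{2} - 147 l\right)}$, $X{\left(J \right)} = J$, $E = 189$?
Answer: $\frac{33162}{6267709} \approx 0.0052909$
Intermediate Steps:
$f{\left(l \right)} = \frac{91}{-48 + l^{2} + 147 l}$ ($f{\left(l \right)} = \frac{91}{105 + \left(-153 + l^{2} + 147 l\right)} = \frac{91}{-48 + l^{2} + 147 l}$)
$\frac{1}{f{\left(-270 \right)} + X{\left(E \right)}} = \frac{1}{\frac{91}{-48 + \left(-270\right)^{2} + 147 \left(-270\right)} + 189} = \frac{1}{\frac{91}{-48 + 72900 - 39690} + 189} = \frac{1}{\frac{91}{33162} + 189} = \frac{1}{\frac{6267709}{33162}} = \frac{33162}{6267709}$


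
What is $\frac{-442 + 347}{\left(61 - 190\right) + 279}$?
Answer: $- \frac{19}{30} \approx -0.63333$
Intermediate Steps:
$\frac{-442 + 347}{\left(61 - 190\right) + 279} = - \frac{95}{\left(61 - 190\right) + 279} = - \frac{95}{-129 + 279} = - \frac{95}{150} = \left(-95\right) \frac{1}{150} = - \frac{19}{30}$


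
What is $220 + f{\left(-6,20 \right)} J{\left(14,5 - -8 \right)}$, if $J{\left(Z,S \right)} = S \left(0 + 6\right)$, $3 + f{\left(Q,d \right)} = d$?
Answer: $1546$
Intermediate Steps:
$f{\left(Q,d \right)} = -3 + d$
$J{\left(Z,S \right)} = 6 S$ ($J{\left(Z,S \right)} = S 6 = 6 S$)
$220 + f{\left(-6,20 \right)} J{\left(14,5 - -8 \right)} = 220 + \left(-3 + 20\right) 6 \left(5 - -8\right) = 220 + 17 \cdot 6 \left(5 + 8\right) = 220 + 17 \cdot 6 \cdot 13 = 220 + 17 \cdot 78 = 220 + 1326 = 1546$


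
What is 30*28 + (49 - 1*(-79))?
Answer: 968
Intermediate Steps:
30*28 + (49 - 1*(-79)) = 840 + (49 + 79) = 840 + 128 = 968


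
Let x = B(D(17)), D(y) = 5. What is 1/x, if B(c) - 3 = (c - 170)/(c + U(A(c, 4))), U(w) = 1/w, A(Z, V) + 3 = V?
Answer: -2/49 ≈ -0.040816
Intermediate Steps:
A(Z, V) = -3 + V
B(c) = 3 + (-170 + c)/(1 + c) (B(c) = 3 + (c - 170)/(c + 1/(-3 + 4)) = 3 + (-170 + c)/(c + 1/1) = 3 + (-170 + c)/(c + 1) = 3 + (-170 + c)/(1 + c))
x = -49/2 (x = (-167 + 4*5)/(1 + 5) = (-167 + 20)/6 = (1/6)*(-147) = -49/2 ≈ -24.500)
1/x = 1/(-49/2) = -2/49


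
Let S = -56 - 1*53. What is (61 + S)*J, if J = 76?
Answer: -3648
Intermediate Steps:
S = -109 (S = -56 - 53 = -109)
(61 + S)*J = (61 - 109)*76 = -48*76 = -3648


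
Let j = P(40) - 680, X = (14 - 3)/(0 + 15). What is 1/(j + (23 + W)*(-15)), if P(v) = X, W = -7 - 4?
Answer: -15/12889 ≈ -0.0011638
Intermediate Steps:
X = 11/15 ≈ 0.73333
W = -11
P(v) = 11/15
j = -10189/15 (j = 11/15 - 680 = -10189/15 ≈ -679.27)
1/(j + (23 + W)*(-15)) = 1/(-10189/15 + (23 - 11)*(-15)) = 1/(-10189/15 + 12*(-15)) = 1/(-10189/15 - 180) = 1/(-12889/15) = -15/12889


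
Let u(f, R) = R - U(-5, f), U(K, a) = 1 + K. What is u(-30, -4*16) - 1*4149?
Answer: -4209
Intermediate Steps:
u(f, R) = 4 + R (u(f, R) = R - (1 - 5) = R - 1*(-4) = R + 4 = 4 + R)
u(-30, -4*16) - 1*4149 = (4 - 4*16) - 1*4149 = (4 - 64) - 4149 = -60 - 4149 = -4209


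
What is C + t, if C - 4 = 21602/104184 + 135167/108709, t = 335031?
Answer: 1897267607088253/5662869228 ≈ 3.3504e+5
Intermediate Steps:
C = 30866762185/5662869228 (C = 4 + (21602/104184 + 135167/108709) = 4 + (21602*(1/104184) + 135167*(1/108709)) = 4 + (10801/52092 + 135167/108709) = 4 + 8215285273/5662869228 = 30866762185/5662869228 ≈ 5.4507)
C + t = 30866762185/5662869228 + 335031 = 1897267607088253/5662869228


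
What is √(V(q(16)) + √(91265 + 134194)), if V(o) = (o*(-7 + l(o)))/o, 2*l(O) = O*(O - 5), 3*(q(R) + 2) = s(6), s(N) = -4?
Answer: √(62 + 27*√25051)/3 ≈ 21.948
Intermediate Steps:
q(R) = -10/3 (q(R) = -2 + (⅓)*(-4) = -2 - 4/3 = -10/3)
l(O) = O*(-5 + O)/2 (l(O) = (O*(O - 5))/2 = (O*(-5 + O))/2 = O*(-5 + O)/2)
V(o) = -7 + o*(-5 + o)/2 (V(o) = (o*(-7 + o*(-5 + o)/2))/o = -7 + o*(-5 + o)/2)
√(V(q(16)) + √(91265 + 134194)) = √((-7 + (½)*(-10/3)*(-5 - 10/3)) + √(91265 + 134194)) = √((-7 + (½)*(-10/3)*(-25/3)) + √225459) = √((-7 + 125/9) + 3*√25051) = √(62/9 + 3*√25051)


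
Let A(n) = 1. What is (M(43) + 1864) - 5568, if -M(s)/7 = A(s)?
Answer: -3711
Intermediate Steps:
M(s) = -7 (M(s) = -7*1 = -7)
(M(43) + 1864) - 5568 = (-7 + 1864) - 5568 = 1857 - 5568 = -3711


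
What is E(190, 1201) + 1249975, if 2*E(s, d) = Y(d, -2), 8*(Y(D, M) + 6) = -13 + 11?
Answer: 9999775/8 ≈ 1.2500e+6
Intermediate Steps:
Y(D, M) = -25/4 (Y(D, M) = -6 + (-13 + 11)/8 = -6 + (⅛)*(-2) = -6 - ¼ = -25/4)
E(s, d) = -25/8 (E(s, d) = (½)*(-25/4) = -25/8)
E(190, 1201) + 1249975 = -25/8 + 1249975 = 9999775/8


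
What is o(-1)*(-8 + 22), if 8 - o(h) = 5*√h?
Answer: 112 - 70*I ≈ 112.0 - 70.0*I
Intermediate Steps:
o(h) = 8 - 5*√h
o(-1)*(-8 + 22) = (8 - 5*I)*(-8 + 22) = (8 - 5*I)*14 = 112 - 70*I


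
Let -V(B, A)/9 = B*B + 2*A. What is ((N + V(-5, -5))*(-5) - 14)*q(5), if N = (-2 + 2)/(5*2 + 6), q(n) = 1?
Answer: 661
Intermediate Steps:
V(B, A) = -18*A - 9*B² (V(B, A) = -9*(B*B + 2*A) = -9*(B² + 2*A) = -18*A - 9*B²)
N = 0 (N = 0/(10 + 6) = 0/16 = 0*(1/16) = 0)
((N + V(-5, -5))*(-5) - 14)*q(5) = ((0 + (-18*(-5) - 9*(-5)²))*(-5) - 14)*1 = ((0 + (90 - 9*25))*(-5) - 14)*1 = ((0 + (90 - 225))*(-5) - 14)*1 = ((0 - 135)*(-5) - 14)*1 = (-135*(-5) - 14)*1 = (675 - 14)*1 = 661*1 = 661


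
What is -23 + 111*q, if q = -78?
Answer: -8681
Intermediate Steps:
-23 + 111*q = -23 + 111*(-78) = -23 - 8658 = -8681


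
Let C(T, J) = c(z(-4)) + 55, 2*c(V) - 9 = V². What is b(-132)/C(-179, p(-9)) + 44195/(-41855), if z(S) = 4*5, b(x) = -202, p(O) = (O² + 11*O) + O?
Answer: -7969325/4344549 ≈ -1.8343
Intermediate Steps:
p(O) = O² + 12*O
z(S) = 20
c(V) = 9/2 + V²/2
C(T, J) = 519/2 (C(T, J) = (9/2 + (½)*20²) + 55 = (9/2 + (½)*400) + 55 = (9/2 + 200) + 55 = 409/2 + 55 = 519/2)
b(-132)/C(-179, p(-9)) + 44195/(-41855) = -202/519/2 + 44195/(-41855) = -202*2/519 + 44195*(-1/41855) = -404/519 - 8839/8371 = -7969325/4344549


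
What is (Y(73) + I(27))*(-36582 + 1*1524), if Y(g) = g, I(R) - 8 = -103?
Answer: 771276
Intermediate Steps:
I(R) = -95 (I(R) = 8 - 103 = -95)
(Y(73) + I(27))*(-36582 + 1*1524) = (73 - 95)*(-36582 + 1*1524) = -22*(-36582 + 1524) = -22*(-35058) = 771276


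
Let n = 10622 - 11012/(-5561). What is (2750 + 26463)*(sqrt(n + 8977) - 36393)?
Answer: -1063148709 + 29213*sqrt(606154844611)/5561 ≈ -1.0591e+9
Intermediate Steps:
n = 59079954/5561 (n = 10622 - 11012*(-1/5561) = 10622 + 11012/5561 = 59079954/5561 ≈ 10624.)
(2750 + 26463)*(sqrt(n + 8977) - 36393) = (2750 + 26463)*(sqrt(59079954/5561 + 8977) - 36393) = 29213*(sqrt(109001051/5561) - 36393) = 29213*(sqrt(606154844611)/5561 - 36393) = 29213*(-36393 + sqrt(606154844611)/5561) = -1063148709 + 29213*sqrt(606154844611)/5561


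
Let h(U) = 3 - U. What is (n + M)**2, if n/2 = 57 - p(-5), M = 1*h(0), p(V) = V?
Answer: 16129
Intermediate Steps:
M = 3 (M = 1*(3 - 1*0) = 1*(3 + 0) = 1*3 = 3)
n = 124 (n = 2*(57 - 1*(-5)) = 2*(57 + 5) = 2*62 = 124)
(n + M)**2 = (124 + 3)**2 = 127**2 = 16129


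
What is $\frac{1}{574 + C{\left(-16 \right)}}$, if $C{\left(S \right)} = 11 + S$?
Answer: $\frac{1}{569} \approx 0.0017575$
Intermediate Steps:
$\frac{1}{574 + C{\left(-16 \right)}} = \frac{1}{574 + \left(11 - 16\right)} = \frac{1}{574 - 5} = \frac{1}{569}$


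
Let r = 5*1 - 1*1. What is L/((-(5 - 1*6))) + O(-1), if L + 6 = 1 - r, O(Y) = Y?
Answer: -10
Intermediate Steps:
r = 4 (r = 5 - 1 = 4)
L = -9 (L = -6 + (1 - 1*4) = -6 + (1 - 4) = -6 - 3 = -9)
L/((-(5 - 1*6))) + O(-1) = -9*(-1/(5 - 1*6)) - 1 = -9*(-1/(5 - 6)) - 1 = -9/((-1*(-1))) - 1 = -9/1 - 1 = -9*1 - 1 = -9 - 1 = -10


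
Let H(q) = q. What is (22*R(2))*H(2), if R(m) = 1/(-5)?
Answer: -44/5 ≈ -8.8000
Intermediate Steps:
R(m) = -⅕
(22*R(2))*H(2) = (22*(-⅕))*2 = -22/5*2 = -44/5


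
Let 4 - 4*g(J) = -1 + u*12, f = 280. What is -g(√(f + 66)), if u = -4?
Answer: -53/4 ≈ -13.250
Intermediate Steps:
g(J) = 53/4 (g(J) = 1 - (-1 - 4*12)/4 = 1 - (-1 - 48)/4 = 1 - ¼*(-49) = 1 + 49/4 = 53/4)
-g(√(f + 66)) = -1*53/4 = -53/4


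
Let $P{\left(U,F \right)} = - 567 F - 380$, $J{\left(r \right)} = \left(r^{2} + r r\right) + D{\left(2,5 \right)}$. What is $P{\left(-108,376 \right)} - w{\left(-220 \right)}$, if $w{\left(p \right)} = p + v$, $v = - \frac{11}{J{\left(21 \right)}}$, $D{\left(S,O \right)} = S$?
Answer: $- \frac{188603157}{884} \approx -2.1335 \cdot 10^{5}$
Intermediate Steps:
$J{\left(r \right)} = 2 + 2 r^{2}$ ($J{\left(r \right)} = \left(r^{2} + r r\right) + 2 = \left(r^{2} + r^{2}\right) + 2 = 2 r^{2} + 2 = 2 + 2 r^{2}$)
$v = - \frac{11}{884}$ ($v = - \frac{11}{2 + 2 \cdot 21^{2}} = - \frac{11}{2 + 2 \cdot 441} = - \frac{11}{2 + 882} = - \frac{11}{884} \approx -0.012443$)
$P{\left(U,F \right)} = -380 - 567 F$
$w{\left(p \right)} = - \frac{11}{884} + p$ ($w{\left(p \right)} = p - \frac{11}{884} = - \frac{11}{884} + p$)
$P{\left(-108,376 \right)} - w{\left(-220 \right)} = \left(-380 - 213192\right) - \left(- \frac{11}{884} - 220\right) = \left(-380 - 213192\right) - - \frac{194491}{884} = -213572 + \frac{194491}{884} = - \frac{188603157}{884}$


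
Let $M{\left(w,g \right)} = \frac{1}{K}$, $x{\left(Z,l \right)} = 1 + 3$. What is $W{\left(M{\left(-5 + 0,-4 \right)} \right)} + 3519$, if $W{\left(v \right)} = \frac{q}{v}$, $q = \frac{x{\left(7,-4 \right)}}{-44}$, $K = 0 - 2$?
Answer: $\frac{38711}{11} \approx 3519.2$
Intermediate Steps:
$K = -2$ ($K = 0 - 2 = -2$)
$x{\left(Z,l \right)} = 4$
$M{\left(w,g \right)} = - \frac{1}{2}$ ($M{\left(w,g \right)} = \frac{1}{-2} = - \frac{1}{2}$)
$q = - \frac{1}{11}$ ($q = \frac{4}{-44} = 4 \left(- \frac{1}{44}\right) = - \frac{1}{11} \approx -0.090909$)
$W{\left(v \right)} = - \frac{1}{11 v}$
$W{\left(M{\left(-5 + 0,-4 \right)} \right)} + 3519 = - \frac{1}{11 \left(- \frac{1}{2}\right)} + 3519 = \left(- \frac{1}{11}\right) \left(-2\right) + 3519 = \frac{2}{11} + 3519 = \frac{38711}{11}$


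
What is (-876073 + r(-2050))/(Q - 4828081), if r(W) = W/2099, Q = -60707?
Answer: 612959759/3420522004 ≈ 0.17920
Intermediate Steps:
r(W) = W/2099 (r(W) = W*(1/2099) = W/2099)
(-876073 + r(-2050))/(Q - 4828081) = (-876073 + (1/2099)*(-2050))/(-60707 - 4828081) = (-876073 - 2050/2099)/(-4888788) = -1838879277/2099*(-1/4888788) = 612959759/3420522004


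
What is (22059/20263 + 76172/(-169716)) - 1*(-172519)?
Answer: 148321832768215/859738827 ≈ 1.7252e+5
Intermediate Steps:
(22059/20263 + 76172/(-169716)) - 1*(-172519) = (22059*(1/20263) + 76172*(-1/169716)) + 172519 = (22059/20263 - 19043/42429) + 172519 = 550073002/859738827 + 172519 = 148321832768215/859738827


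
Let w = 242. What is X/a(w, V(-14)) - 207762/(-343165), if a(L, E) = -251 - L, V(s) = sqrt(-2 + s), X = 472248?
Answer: -161956558254/169180345 ≈ -957.30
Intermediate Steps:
X/a(w, V(-14)) - 207762/(-343165) = 472248/(-251 - 1*242) - 207762/(-343165) = 472248/(-251 - 242) - 207762*(-1/343165) = 472248/(-493) + 207762/343165 = 472248*(-1/493) + 207762/343165 = -472248/493 + 207762/343165 = -161956558254/169180345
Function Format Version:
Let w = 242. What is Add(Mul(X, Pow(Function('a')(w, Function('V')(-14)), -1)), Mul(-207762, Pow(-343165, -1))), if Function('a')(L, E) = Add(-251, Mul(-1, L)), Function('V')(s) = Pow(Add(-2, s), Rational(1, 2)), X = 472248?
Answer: Rational(-161956558254, 169180345) ≈ -957.30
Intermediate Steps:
Add(Mul(X, Pow(Function('a')(w, Function('V')(-14)), -1)), Mul(-207762, Pow(-343165, -1))) = Add(Mul(472248, Pow(Add(-251, Mul(-1, 242)), -1)), Mul(-207762, Pow(-343165, -1))) = Add(Mul(472248, Pow(Add(-251, -242), -1)), Mul(-207762, Rational(-1, 343165))) = Add(Mul(472248, Pow(-493, -1)), Rational(207762, 343165)) = Add(Mul(472248, Rational(-1, 493)), Rational(207762, 343165)) = Add(Rational(-472248, 493), Rational(207762, 343165)) = Rational(-161956558254, 169180345)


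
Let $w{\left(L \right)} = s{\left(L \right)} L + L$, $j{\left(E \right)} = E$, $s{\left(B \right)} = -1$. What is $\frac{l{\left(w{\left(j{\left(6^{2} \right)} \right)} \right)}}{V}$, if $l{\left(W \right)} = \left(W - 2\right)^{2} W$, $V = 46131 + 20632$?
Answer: $0$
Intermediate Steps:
$w{\left(L \right)} = 0$ ($w{\left(L \right)} = - L + L = 0$)
$V = 66763$
$l{\left(W \right)} = W \left(-2 + W\right)^{2}$ ($l{\left(W \right)} = \left(-2 + W\right)^{2} W = W \left(-2 + W\right)^{2}$)
$\frac{l{\left(w{\left(j{\left(6^{2} \right)} \right)} \right)}}{V} = \frac{0 \left(-2 + 0\right)^{2}}{66763} = 0 \left(-2\right)^{2} \cdot \frac{1}{66763} = 0 \cdot 4 \cdot \frac{1}{66763} = 0 \cdot \frac{1}{66763} = 0$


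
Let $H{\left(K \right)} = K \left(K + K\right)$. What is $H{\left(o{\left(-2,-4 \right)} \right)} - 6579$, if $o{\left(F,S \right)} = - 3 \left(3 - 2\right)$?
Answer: $-6561$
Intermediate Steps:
$o{\left(F,S \right)} = -3$ ($o{\left(F,S \right)} = \left(-3\right) 1 = -3$)
$H{\left(K \right)} = 2 K^{2}$ ($H{\left(K \right)} = K 2 K = 2 K^{2}$)
$H{\left(o{\left(-2,-4 \right)} \right)} - 6579 = 2 \left(-3\right)^{2} - 6579 = 2 \cdot 9 - 6579 = 18 - 6579 = -6561$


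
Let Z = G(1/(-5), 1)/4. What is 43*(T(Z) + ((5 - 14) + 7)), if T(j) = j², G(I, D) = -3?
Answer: -989/16 ≈ -61.813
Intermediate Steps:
Z = -¾ (Z = -3/4 = -3*¼ = -¾ ≈ -0.75000)
43*(T(Z) + ((5 - 14) + 7)) = 43*((-¾)² + ((5 - 14) + 7)) = 43*(9/16 + (-9 + 7)) = 43*(9/16 - 2) = 43*(-23/16) = -989/16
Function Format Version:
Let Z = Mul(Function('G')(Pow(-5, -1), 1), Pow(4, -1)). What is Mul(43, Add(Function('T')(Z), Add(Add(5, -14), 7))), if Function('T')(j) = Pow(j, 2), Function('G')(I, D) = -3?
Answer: Rational(-989, 16) ≈ -61.813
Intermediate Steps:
Z = Rational(-3, 4) (Z = Mul(-3, Pow(4, -1)) = Mul(-3, Rational(1, 4)) = Rational(-3, 4) ≈ -0.75000)
Mul(43, Add(Function('T')(Z), Add(Add(5, -14), 7))) = Mul(43, Add(Pow(Rational(-3, 4), 2), Add(Add(5, -14), 7))) = Mul(43, Add(Rational(9, 16), Add(-9, 7))) = Mul(43, Add(Rational(9, 16), -2)) = Mul(43, Rational(-23, 16)) = Rational(-989, 16)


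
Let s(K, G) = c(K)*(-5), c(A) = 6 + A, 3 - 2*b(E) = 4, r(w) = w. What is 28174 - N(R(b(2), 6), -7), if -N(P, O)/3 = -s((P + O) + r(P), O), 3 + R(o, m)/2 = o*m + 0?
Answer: 27799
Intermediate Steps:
b(E) = -½ (b(E) = 3/2 - ½*4 = 3/2 - 2 = -½)
R(o, m) = -6 + 2*m*o (R(o, m) = -6 + 2*(o*m + 0) = -6 + 2*(m*o + 0) = -6 + 2*(m*o) = -6 + 2*m*o)
s(K, G) = -30 - 5*K (s(K, G) = (6 + K)*(-5) = -30 - 5*K)
N(P, O) = -90 - 30*P - 15*O (N(P, O) = -(-3)*(-30 - 5*((P + O) + P)) = -(-3)*(-30 - 5*((O + P) + P)) = -(-3)*(-30 - 5*(O + 2*P)) = -(-3)*(-30 + (-10*P - 5*O)) = -(-3)*(-30 - 10*P - 5*O) = -3*(30 + 5*O + 10*P) = -90 - 30*P - 15*O)
28174 - N(R(b(2), 6), -7) = 28174 - (-90 - 30*(-6 + 2*6*(-½)) - 15*(-7)) = 28174 - (-90 - 30*(-6 - 6) + 105) = 28174 - (-90 - 30*(-12) + 105) = 28174 - (-90 + 360 + 105) = 28174 - 1*375 = 28174 - 375 = 27799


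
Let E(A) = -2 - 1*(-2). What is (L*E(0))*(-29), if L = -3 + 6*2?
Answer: 0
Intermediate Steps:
E(A) = 0 (E(A) = -2 + 2 = 0)
L = 9 (L = -3 + 12 = 9)
(L*E(0))*(-29) = (9*0)*(-29) = 0*(-29) = 0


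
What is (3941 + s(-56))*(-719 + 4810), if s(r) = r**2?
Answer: 28952007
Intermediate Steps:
(3941 + s(-56))*(-719 + 4810) = (3941 + (-56)**2)*(-719 + 4810) = (3941 + 3136)*4091 = 7077*4091 = 28952007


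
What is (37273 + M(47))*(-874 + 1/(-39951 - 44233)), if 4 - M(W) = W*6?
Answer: -2721974344915/84184 ≈ -3.2334e+7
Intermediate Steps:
M(W) = 4 - 6*W (M(W) = 4 - W*6 = 4 - 6*W)
(37273 + M(47))*(-874 + 1/(-39951 - 44233)) = (37273 + (4 - 6*47))*(-874 + 1/(-39951 - 44233)) = (37273 + (4 - 282))*(-874 + 1/(-84184)) = (37273 - 278)*(-874 - 1/84184) = 36995*(-73576817/84184) = -2721974344915/84184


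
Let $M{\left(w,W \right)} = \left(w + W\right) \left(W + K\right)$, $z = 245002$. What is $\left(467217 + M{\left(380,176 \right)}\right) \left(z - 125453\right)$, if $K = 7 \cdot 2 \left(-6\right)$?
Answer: $61970495581$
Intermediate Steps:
$K = -84$ ($K = 14 \left(-6\right) = -84$)
$M{\left(w,W \right)} = \left(-84 + W\right) \left(W + w\right)$ ($M{\left(w,W \right)} = \left(w + W\right) \left(W - 84\right) = \left(W + w\right) \left(-84 + W\right) = \left(-84 + W\right) \left(W + w\right)$)
$\left(467217 + M{\left(380,176 \right)}\right) \left(z - 125453\right) = \left(467217 + \left(176^{2} - 14784 - 31920 + 176 \cdot 380\right)\right) \left(245002 - 125453\right) = \left(467217 + \left(30976 - 14784 - 31920 + 66880\right)\right) 119549 = \left(467217 + 51152\right) 119549 = 518369 \cdot 119549 = 61970495581$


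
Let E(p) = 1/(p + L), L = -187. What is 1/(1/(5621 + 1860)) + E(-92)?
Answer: 2087198/279 ≈ 7481.0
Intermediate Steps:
E(p) = 1/(-187 + p) (E(p) = 1/(p - 187) = 1/(-187 + p))
1/(1/(5621 + 1860)) + E(-92) = 1/(1/(5621 + 1860)) + 1/(-187 - 92) = 1/(1/7481) + 1/(-279) = 1/(1/7481) - 1/279 = 7481 - 1/279 = 2087198/279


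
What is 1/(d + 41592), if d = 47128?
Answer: 1/88720 ≈ 1.1271e-5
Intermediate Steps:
1/(d + 41592) = 1/(47128 + 41592) = 1/88720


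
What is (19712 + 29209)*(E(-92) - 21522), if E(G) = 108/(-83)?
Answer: -87394137714/83 ≈ -1.0529e+9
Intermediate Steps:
E(G) = -108/83 (E(G) = 108*(-1/83) = -108/83)
(19712 + 29209)*(E(-92) - 21522) = (19712 + 29209)*(-108/83 - 21522) = 48921*(-1786434/83) = -87394137714/83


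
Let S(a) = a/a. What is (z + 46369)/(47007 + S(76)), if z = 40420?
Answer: 86789/47008 ≈ 1.8463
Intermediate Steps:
S(a) = 1
(z + 46369)/(47007 + S(76)) = (40420 + 46369)/(47007 + 1) = 86789/47008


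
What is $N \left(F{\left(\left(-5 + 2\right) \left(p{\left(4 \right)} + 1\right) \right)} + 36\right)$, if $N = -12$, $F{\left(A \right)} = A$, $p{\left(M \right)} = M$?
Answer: $-252$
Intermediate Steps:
$N \left(F{\left(\left(-5 + 2\right) \left(p{\left(4 \right)} + 1\right) \right)} + 36\right) = - 12 \left(\left(-5 + 2\right) \left(4 + 1\right) + 36\right) = - 12 \left(\left(-3\right) 5 + 36\right) = - 12 \left(-15 + 36\right) = \left(-12\right) 21 = -252$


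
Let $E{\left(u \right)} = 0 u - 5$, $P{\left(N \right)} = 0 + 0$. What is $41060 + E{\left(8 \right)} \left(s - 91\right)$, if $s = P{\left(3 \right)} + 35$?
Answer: $41340$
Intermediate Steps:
$P{\left(N \right)} = 0$
$E{\left(u \right)} = -5$ ($E{\left(u \right)} = 0 - 5 = -5$)
$s = 35$ ($s = 0 + 35 = 35$)
$41060 + E{\left(8 \right)} \left(s - 91\right) = 41060 - 5 \left(35 - 91\right) = 41060 - -280 = 41060 + 280 = 41340$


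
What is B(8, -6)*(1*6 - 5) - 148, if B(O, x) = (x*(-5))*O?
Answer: 92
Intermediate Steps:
B(O, x) = -5*O*x (B(O, x) = (-5*x)*O = -5*O*x)
B(8, -6)*(1*6 - 5) - 148 = (-5*8*(-6))*(1*6 - 5) - 148 = 240*(6 - 5) - 148 = 240*1 - 148 = 240 - 148 = 92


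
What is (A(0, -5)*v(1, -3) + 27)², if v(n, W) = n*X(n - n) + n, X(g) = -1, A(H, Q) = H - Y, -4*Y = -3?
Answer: 729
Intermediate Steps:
Y = ¾ (Y = -¼*(-3) = ¾ ≈ 0.75000)
A(H, Q) = -¾ + H (A(H, Q) = H - 1*¾ = H - ¾ = -¾ + H)
v(n, W) = 0 (v(n, W) = n*(-1) + n = -n + n = 0)
(A(0, -5)*v(1, -3) + 27)² = ((-¾ + 0)*0 + 27)² = (-¾*0 + 27)² = (0 + 27)² = 27² = 729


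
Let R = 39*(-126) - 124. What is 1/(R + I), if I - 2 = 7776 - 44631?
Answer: -1/41891 ≈ -2.3871e-5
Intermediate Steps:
I = -36853 (I = 2 + (7776 - 44631) = 2 - 36855 = -36853)
R = -5038 (R = -4914 - 124 = -5038)
1/(R + I) = 1/(-5038 - 36853) = 1/(-41891) = -1/41891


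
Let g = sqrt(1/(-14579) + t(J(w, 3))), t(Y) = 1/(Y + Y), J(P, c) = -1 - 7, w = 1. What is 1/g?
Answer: -4*I*sqrt(212780505)/14595 ≈ -3.9978*I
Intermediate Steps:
J(P, c) = -8
t(Y) = 1/(2*Y)
g = I*sqrt(212780505)/58316 (g = sqrt(1/(-14579) + (1/2)/(-8)) = sqrt(-1/14579 + (1/2)*(-1/8)) = sqrt(-1/14579 - 1/16) = sqrt(-14595/233264) = I*sqrt(212780505)/58316 ≈ 0.25014*I)
1/g = 1/(I*sqrt(212780505)/58316) = -4*I*sqrt(212780505)/14595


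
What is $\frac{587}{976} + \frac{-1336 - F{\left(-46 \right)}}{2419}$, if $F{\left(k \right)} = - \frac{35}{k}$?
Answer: $\frac{2651311}{54301712} \approx 0.048826$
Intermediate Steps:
$\frac{587}{976} + \frac{-1336 - F{\left(-46 \right)}}{2419} = \frac{587}{976} + \frac{-1336 - - \frac{35}{-46}}{2419} = 587 \cdot \frac{1}{976} + \left(-1336 - \left(-35\right) \left(- \frac{1}{46}\right)\right) \frac{1}{2419} = \frac{587}{976} + \left(-1336 - \frac{35}{46}\right) \frac{1}{2419} = \frac{587}{976} - \frac{61491}{111274} = \frac{2651311}{54301712}$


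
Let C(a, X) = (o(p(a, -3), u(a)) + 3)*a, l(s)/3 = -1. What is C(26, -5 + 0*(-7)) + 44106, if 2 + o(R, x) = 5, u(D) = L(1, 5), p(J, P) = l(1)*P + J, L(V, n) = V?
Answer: 44262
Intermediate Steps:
l(s) = -3 (l(s) = 3*(-1) = -3)
p(J, P) = J - 3*P (p(J, P) = -3*P + J = J - 3*P)
u(D) = 1
o(R, x) = 3 (o(R, x) = -2 + 5 = 3)
C(a, X) = 6*a (C(a, X) = (3 + 3)*a = 6*a)
C(26, -5 + 0*(-7)) + 44106 = 6*26 + 44106 = 156 + 44106 = 44262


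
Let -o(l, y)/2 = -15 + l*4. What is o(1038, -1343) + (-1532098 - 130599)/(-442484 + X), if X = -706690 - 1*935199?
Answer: -17244439505/2084373 ≈ -8273.2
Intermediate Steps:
X = -1641889 (X = -706690 - 935199 = -1641889)
o(l, y) = 30 - 8*l (o(l, y) = -2*(-15 + l*4) = -2*(-15 + 4*l) = 30 - 8*l)
o(1038, -1343) + (-1532098 - 130599)/(-442484 + X) = (30 - 8*1038) + (-1532098 - 130599)/(-442484 - 1641889) = (30 - 8304) - 1662697/(-2084373) = -8274 - 1662697*(-1/2084373) = -8274 + 1662697/2084373 = -17244439505/2084373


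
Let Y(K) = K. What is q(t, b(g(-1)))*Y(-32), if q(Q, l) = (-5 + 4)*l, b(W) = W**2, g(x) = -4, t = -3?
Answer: 512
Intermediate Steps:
q(Q, l) = -l
q(t, b(g(-1)))*Y(-32) = -1*(-4)**2*(-32) = -1*16*(-32) = -16*(-32) = 512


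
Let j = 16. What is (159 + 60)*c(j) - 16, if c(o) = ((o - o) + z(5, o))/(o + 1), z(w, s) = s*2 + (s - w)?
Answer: 9145/17 ≈ 537.94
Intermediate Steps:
z(w, s) = -w + 3*s (z(w, s) = 2*s + (s - w) = -w + 3*s)
c(o) = (-5 + 3*o)/(1 + o) (c(o) = ((o - o) + (-1*5 + 3*o))/(o + 1) = (0 + (-5 + 3*o))/(1 + o) = (-5 + 3*o)/(1 + o))
(159 + 60)*c(j) - 16 = (159 + 60)*((-5 + 3*16)/(1 + 16)) - 16 = 219*((-5 + 48)/17) - 16 = 219*((1/17)*43) - 16 = 219*(43/17) - 16 = 9417/17 - 16 = 9145/17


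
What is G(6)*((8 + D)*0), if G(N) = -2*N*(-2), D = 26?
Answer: 0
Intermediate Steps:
G(N) = 4*N
G(6)*((8 + D)*0) = (4*6)*((8 + 26)*0) = 24*(34*0) = 24*0 = 0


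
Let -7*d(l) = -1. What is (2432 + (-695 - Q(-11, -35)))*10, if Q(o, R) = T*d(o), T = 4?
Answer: 121550/7 ≈ 17364.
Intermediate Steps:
d(l) = ⅐ (d(l) = -⅐*(-1) = ⅐)
Q(o, R) = 4/7 (Q(o, R) = 4*(⅐) = 4/7)
(2432 + (-695 - Q(-11, -35)))*10 = (2432 + (-695 - 1*4/7))*10 = (2432 + (-695 - 4/7))*10 = (2432 - 4869/7)*10 = (12155/7)*10 = 121550/7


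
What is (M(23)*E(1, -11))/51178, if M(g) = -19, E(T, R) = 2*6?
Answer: -114/25589 ≈ -0.0044550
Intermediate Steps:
E(T, R) = 12
(M(23)*E(1, -11))/51178 = -19*12/51178 = -228*1/51178 = -114/25589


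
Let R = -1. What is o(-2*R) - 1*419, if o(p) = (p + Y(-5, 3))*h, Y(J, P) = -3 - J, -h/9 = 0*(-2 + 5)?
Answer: -419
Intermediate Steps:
h = 0 (h = -0*(-2 + 5) = -0*3 = -9*0 = 0)
o(p) = 0 (o(p) = (p + (-3 - 1*(-5)))*0 = (p + (-3 + 5))*0 = (p + 2)*0 = (2 + p)*0 = 0)
o(-2*R) - 1*419 = 0 - 1*419 = 0 - 419 = -419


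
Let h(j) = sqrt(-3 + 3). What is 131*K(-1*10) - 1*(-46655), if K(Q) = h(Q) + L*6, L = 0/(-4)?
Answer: 46655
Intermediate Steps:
L = 0 (L = 0*(-1/4) = 0)
h(j) = 0 (h(j) = sqrt(0) = 0)
K(Q) = 0 (K(Q) = 0 + 0*6 = 0 + 0 = 0)
131*K(-1*10) - 1*(-46655) = 131*0 - 1*(-46655) = 0 + 46655 = 46655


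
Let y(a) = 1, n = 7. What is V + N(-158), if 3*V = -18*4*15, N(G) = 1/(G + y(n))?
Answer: -56521/157 ≈ -360.01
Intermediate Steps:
N(G) = 1/(1 + G) (N(G) = 1/(G + 1) = 1/(1 + G))
V = -360 (V = (-18*4*15)/3 = (-72*15)/3 = (1/3)*(-1080) = -360)
V + N(-158) = -360 + 1/(1 - 158) = -360 + 1/(-157) = -360 - 1/157 = -56521/157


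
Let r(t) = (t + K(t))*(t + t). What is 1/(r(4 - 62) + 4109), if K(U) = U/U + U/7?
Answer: 7/81775 ≈ 8.5601e-5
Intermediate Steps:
K(U) = 1 + U/7 (K(U) = 1 + U*(⅐) = 1 + U/7)
r(t) = 2*t*(1 + 8*t/7) (r(t) = (t + (1 + t/7))*(t + t) = (1 + 8*t/7)*(2*t) = 2*t*(1 + 8*t/7))
1/(r(4 - 62) + 4109) = 1/(2*(4 - 62)*(7 + 8*(4 - 62))/7 + 4109) = 1/((2/7)*(-58)*(7 + 8*(-58)) + 4109) = 1/((2/7)*(-58)*(7 - 464) + 4109) = 1/((2/7)*(-58)*(-457) + 4109) = 1/(53012/7 + 4109) = 1/(81775/7) = 7/81775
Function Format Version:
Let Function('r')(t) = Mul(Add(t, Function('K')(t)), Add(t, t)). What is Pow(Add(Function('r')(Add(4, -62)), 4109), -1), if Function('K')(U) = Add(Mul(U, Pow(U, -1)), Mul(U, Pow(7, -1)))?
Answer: Rational(7, 81775) ≈ 8.5601e-5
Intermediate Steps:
Function('K')(U) = Add(1, Mul(Rational(1, 7), U)) (Function('K')(U) = Add(1, Mul(U, Rational(1, 7))) = Add(1, Mul(Rational(1, 7), U)))
Function('r')(t) = Mul(2, t, Add(1, Mul(Rational(8, 7), t))) (Function('r')(t) = Mul(Add(t, Add(1, Mul(Rational(1, 7), t))), Add(t, t)) = Mul(Add(1, Mul(Rational(8, 7), t)), Mul(2, t)) = Mul(2, t, Add(1, Mul(Rational(8, 7), t))))
Pow(Add(Function('r')(Add(4, -62)), 4109), -1) = Pow(Add(Mul(Rational(2, 7), Add(4, -62), Add(7, Mul(8, Add(4, -62)))), 4109), -1) = Pow(Add(Mul(Rational(2, 7), -58, Add(7, Mul(8, -58))), 4109), -1) = Pow(Add(Mul(Rational(2, 7), -58, Add(7, -464)), 4109), -1) = Pow(Add(Mul(Rational(2, 7), -58, -457), 4109), -1) = Pow(Add(Rational(53012, 7), 4109), -1) = Pow(Rational(81775, 7), -1) = Rational(7, 81775)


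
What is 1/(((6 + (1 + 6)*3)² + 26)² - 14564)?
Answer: 1/555461 ≈ 1.8003e-6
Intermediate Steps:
1/(((6 + (1 + 6)*3)² + 26)² - 14564) = 1/(((6 + 7*3)² + 26)² - 14564) = 1/(((6 + 21)² + 26)² - 14564) = 1/((27² + 26)² - 14564) = 1/((729 + 26)² - 14564) = 1/(755² - 14564) = 1/(570025 - 14564) = 1/555461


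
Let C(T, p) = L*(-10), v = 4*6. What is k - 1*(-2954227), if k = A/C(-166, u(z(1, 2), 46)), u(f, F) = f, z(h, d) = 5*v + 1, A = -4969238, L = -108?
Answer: 1592797961/540 ≈ 2.9496e+6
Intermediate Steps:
v = 24
z(h, d) = 121 (z(h, d) = 5*24 + 1 = 120 + 1 = 121)
C(T, p) = 1080 (C(T, p) = -108*(-10) = 1080)
k = -2484619/540 (k = -4969238/1080 = -4969238*1/1080 = -2484619/540 ≈ -4601.1)
k - 1*(-2954227) = -2484619/540 - 1*(-2954227) = -2484619/540 + 2954227 = 1592797961/540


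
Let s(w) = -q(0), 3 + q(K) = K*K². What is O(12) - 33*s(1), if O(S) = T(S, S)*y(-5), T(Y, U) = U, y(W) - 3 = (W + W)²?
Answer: 1137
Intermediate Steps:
y(W) = 3 + 4*W² (y(W) = 3 + (W + W)² = 3 + (2*W)² = 3 + 4*W²)
q(K) = -3 + K³ (q(K) = -3 + K*K² = -3 + K³)
s(w) = 3 (s(w) = -(-3 + 0³) = -(-3 + 0) = -1*(-3) = 3)
O(S) = 103*S (O(S) = S*(3 + 4*(-5)²) = S*(3 + 4*25) = S*(3 + 100) = S*103 = 103*S)
O(12) - 33*s(1) = 103*12 - 33*3 = 1236 - 99 = 1137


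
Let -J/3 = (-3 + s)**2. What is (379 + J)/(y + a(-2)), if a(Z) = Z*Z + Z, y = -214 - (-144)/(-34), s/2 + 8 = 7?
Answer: -1292/919 ≈ -1.4059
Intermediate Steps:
s = -2 (s = -16 + 2*7 = -16 + 14 = -2)
J = -75 (J = -3*(-3 - 2)**2 = -3*(-5)**2 = -3*25 = -75)
y = -3710/17 (y = -214 - (-144)*(-1)/34 = -214 - 1*72/17 = -214 - 72/17 = -3710/17 ≈ -218.24)
a(Z) = Z + Z**2 (a(Z) = Z**2 + Z = Z + Z**2)
(379 + J)/(y + a(-2)) = (379 - 75)/(-3710/17 - 2*(1 - 2)) = 304/(-3710/17 - 2*(-1)) = 304/(-3710/17 + 2) = 304/(-3676/17) = 304*(-17/3676) = -1292/919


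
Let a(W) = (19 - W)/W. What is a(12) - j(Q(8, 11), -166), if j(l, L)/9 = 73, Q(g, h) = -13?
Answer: -7877/12 ≈ -656.42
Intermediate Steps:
j(l, L) = 657 (j(l, L) = 9*73 = 657)
a(W) = (19 - W)/W
a(12) - j(Q(8, 11), -166) = (19 - 1*12)/12 - 1*657 = (19 - 12)/12 - 657 = (1/12)*7 - 657 = 7/12 - 657 = -7877/12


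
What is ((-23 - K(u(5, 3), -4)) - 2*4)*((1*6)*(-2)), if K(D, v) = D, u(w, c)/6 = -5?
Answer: 12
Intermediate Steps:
u(w, c) = -30 (u(w, c) = 6*(-5) = -30)
((-23 - K(u(5, 3), -4)) - 2*4)*((1*6)*(-2)) = ((-23 - 1*(-30)) - 2*4)*((1*6)*(-2)) = ((-23 + 30) - 8)*(6*(-2)) = (7 - 8)*(-12) = -1*(-12) = 12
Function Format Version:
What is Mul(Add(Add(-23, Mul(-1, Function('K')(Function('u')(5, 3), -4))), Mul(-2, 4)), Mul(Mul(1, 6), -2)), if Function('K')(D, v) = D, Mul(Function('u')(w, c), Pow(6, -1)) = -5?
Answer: 12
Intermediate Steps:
Function('u')(w, c) = -30 (Function('u')(w, c) = Mul(6, -5) = -30)
Mul(Add(Add(-23, Mul(-1, Function('K')(Function('u')(5, 3), -4))), Mul(-2, 4)), Mul(Mul(1, 6), -2)) = Mul(Add(Add(-23, Mul(-1, -30)), Mul(-2, 4)), Mul(Mul(1, 6), -2)) = Mul(Add(Add(-23, 30), -8), Mul(6, -2)) = Mul(Add(7, -8), -12) = Mul(-1, -12) = 12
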